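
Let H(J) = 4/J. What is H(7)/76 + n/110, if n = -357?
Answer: -47371/14630 ≈ -3.2379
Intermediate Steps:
H(7)/76 + n/110 = (4/7)/76 - 357/110 = (4*(⅐))*(1/76) - 357*1/110 = (4/7)*(1/76) - 357/110 = 1/133 - 357/110 = -47371/14630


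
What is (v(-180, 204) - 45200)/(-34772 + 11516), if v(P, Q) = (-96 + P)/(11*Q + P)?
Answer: 457319/235296 ≈ 1.9436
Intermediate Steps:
v(P, Q) = (-96 + P)/(P + 11*Q)
(v(-180, 204) - 45200)/(-34772 + 11516) = ((-96 - 180)/(-180 + 11*204) - 45200)/(-34772 + 11516) = (-276/(-180 + 2244) - 45200)/(-23256) = (-276/2064 - 45200)*(-1/23256) = ((1/2064)*(-276) - 45200)*(-1/23256) = (-23/172 - 45200)*(-1/23256) = -7774423/172*(-1/23256) = 457319/235296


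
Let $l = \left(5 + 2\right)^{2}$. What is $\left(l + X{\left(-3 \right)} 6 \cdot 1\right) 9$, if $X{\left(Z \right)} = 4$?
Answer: $657$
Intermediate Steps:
$l = 49$ ($l = 7^{2} = 49$)
$\left(l + X{\left(-3 \right)} 6 \cdot 1\right) 9 = \left(49 + 4 \cdot 6 \cdot 1\right) 9 = \left(49 + 24 \cdot 1\right) 9 = \left(49 + 24\right) 9 = 73 \cdot 9 = 657$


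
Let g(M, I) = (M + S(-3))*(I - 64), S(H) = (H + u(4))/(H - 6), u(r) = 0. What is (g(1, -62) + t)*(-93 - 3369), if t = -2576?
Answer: 9499728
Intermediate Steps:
S(H) = H/(-6 + H) (S(H) = (H + 0)/(H - 6) = H/(-6 + H))
g(M, I) = (-64 + I)*(⅓ + M) (g(M, I) = (M - 3/(-6 - 3))*(I - 64) = (M - 3/(-9))*(-64 + I) = (M - 3*(-⅑))*(-64 + I) = (M + ⅓)*(-64 + I) = (⅓ + M)*(-64 + I) = (-64 + I)*(⅓ + M))
(g(1, -62) + t)*(-93 - 3369) = ((-64/3 - 64*1 + (⅓)*(-62) - 62*1) - 2576)*(-93 - 3369) = ((-64/3 - 64 - 62/3 - 62) - 2576)*(-3462) = (-168 - 2576)*(-3462) = -2744*(-3462) = 9499728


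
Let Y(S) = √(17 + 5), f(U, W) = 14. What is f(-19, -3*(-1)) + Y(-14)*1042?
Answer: 14 + 1042*√22 ≈ 4901.4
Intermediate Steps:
Y(S) = √22
f(-19, -3*(-1)) + Y(-14)*1042 = 14 + √22*1042 = 14 + 1042*√22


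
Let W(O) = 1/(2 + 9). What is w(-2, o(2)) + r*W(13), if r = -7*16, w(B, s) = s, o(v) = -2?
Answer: -134/11 ≈ -12.182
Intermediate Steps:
W(O) = 1/11
r = -112 (r = -1*112 = -112)
w(-2, o(2)) + r*W(13) = -2 - 112*1/11 = -2 - 112/11 = -134/11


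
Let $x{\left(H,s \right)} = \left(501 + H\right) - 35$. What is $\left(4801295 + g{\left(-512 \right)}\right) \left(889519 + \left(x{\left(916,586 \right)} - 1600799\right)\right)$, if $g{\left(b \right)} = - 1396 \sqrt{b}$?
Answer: $-3408429717910 + 15856281728 i \sqrt{2} \approx -3.4084 \cdot 10^{12} + 2.2424 \cdot 10^{10} i$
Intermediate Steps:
$x{\left(H,s \right)} = 466 + H$
$\left(4801295 + g{\left(-512 \right)}\right) \left(889519 + \left(x{\left(916,586 \right)} - 1600799\right)\right) = \left(4801295 - 1396 \sqrt{-512}\right) \left(889519 + \left(\left(466 + 916\right) - 1600799\right)\right) = \left(4801295 - 1396 \cdot 16 i \sqrt{2}\right) \left(889519 + \left(1382 - 1600799\right)\right) = \left(4801295 - 22336 i \sqrt{2}\right) \left(889519 - 1599417\right) = \left(4801295 - 22336 i \sqrt{2}\right) \left(-709898\right) = -3408429717910 + 15856281728 i \sqrt{2}$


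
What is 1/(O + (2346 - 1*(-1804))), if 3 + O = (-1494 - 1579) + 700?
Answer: 1/1774 ≈ 0.00056370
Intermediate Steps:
O = -2376 (O = -3 + ((-1494 - 1579) + 700) = -3 + (-3073 + 700) = -3 - 2373 = -2376)
1/(O + (2346 - 1*(-1804))) = 1/(-2376 + (2346 - 1*(-1804))) = 1/(-2376 + (2346 + 1804)) = 1/(-2376 + 4150) = 1/1774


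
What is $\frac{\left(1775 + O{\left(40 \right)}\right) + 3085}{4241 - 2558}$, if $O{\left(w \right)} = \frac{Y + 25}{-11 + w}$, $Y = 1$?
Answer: $\frac{140966}{48807} \approx 2.8882$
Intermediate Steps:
$O{\left(w \right)} = \frac{26}{-11 + w}$ ($O{\left(w \right)} = \frac{1 + 25}{-11 + w} = \frac{26}{-11 + w}$)
$\frac{\left(1775 + O{\left(40 \right)}\right) + 3085}{4241 - 2558} = \frac{\left(1775 + \frac{26}{-11 + 40}\right) + 3085}{4241 - 2558} = \frac{\left(1775 + \frac{26}{29}\right) + 3085}{1683} = \left(\left(1775 + 26 \cdot \frac{1}{29}\right) + 3085\right) \frac{1}{1683} = \left(\left(1775 + \frac{26}{29}\right) + 3085\right) \frac{1}{1683} = \left(\frac{51501}{29} + 3085\right) \frac{1}{1683} = \frac{140966}{29} \cdot \frac{1}{1683} = \frac{140966}{48807}$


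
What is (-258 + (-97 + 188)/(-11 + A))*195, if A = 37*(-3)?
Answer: -6155565/122 ≈ -50455.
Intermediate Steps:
A = -111
(-258 + (-97 + 188)/(-11 + A))*195 = (-258 + (-97 + 188)/(-11 - 111))*195 = (-258 + 91/(-122))*195 = (-258 + 91*(-1/122))*195 = (-258 - 91/122)*195 = -31567/122*195 = -6155565/122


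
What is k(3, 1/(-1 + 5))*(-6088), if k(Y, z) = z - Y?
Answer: 16742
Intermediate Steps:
k(3, 1/(-1 + 5))*(-6088) = (1/(-1 + 5) - 1*3)*(-6088) = (1/4 - 3)*(-6088) = (¼ - 3)*(-6088) = -11/4*(-6088) = 16742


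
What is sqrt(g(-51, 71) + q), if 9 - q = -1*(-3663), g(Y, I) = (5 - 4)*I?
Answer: I*sqrt(3583) ≈ 59.858*I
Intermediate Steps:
g(Y, I) = I (g(Y, I) = 1*I = I)
q = -3654 (q = 9 - (-1)*(-3663) = 9 - 1*3663 = 9 - 3663 = -3654)
sqrt(g(-51, 71) + q) = sqrt(71 - 3654) = sqrt(-3583) = I*sqrt(3583)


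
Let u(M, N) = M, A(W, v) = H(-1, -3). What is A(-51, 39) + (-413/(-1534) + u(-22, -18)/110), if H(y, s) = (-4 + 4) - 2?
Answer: -251/130 ≈ -1.9308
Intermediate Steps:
H(y, s) = -2 (H(y, s) = 0 - 2 = -2)
A(W, v) = -2
A(-51, 39) + (-413/(-1534) + u(-22, -18)/110) = -2 + (-413/(-1534) - 22/110) = -2 + (-413*(-1/1534) - 22*1/110) = -2 + (7/26 - ⅕) = -2 + 9/130 = -251/130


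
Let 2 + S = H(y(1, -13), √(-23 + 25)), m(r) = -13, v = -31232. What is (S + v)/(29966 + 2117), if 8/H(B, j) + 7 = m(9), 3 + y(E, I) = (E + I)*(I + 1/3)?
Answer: -156172/160415 ≈ -0.97355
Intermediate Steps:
y(E, I) = -3 + (⅓ + I)*(E + I) (y(E, I) = -3 + (E + I)*(I + 1/3) = -3 + (E + I)*(I + ⅓) = -3 + (E + I)*(⅓ + I) = -3 + (⅓ + I)*(E + I))
H(B, j) = -⅖ (H(B, j) = 8/(-7 - 13) = 8/(-20) = 8*(-1/20) = -⅖)
S = -12/5 (S = -2 - ⅖ = -12/5 ≈ -2.4000)
(S + v)/(29966 + 2117) = (-12/5 - 31232)/(29966 + 2117) = -156172/5/32083 = -156172/5*1/32083 = -156172/160415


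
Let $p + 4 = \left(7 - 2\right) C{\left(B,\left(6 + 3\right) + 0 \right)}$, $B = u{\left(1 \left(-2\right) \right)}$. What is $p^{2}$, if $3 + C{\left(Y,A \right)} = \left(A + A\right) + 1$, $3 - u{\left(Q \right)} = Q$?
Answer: $5776$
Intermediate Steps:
$u{\left(Q \right)} = 3 - Q$
$B = 5$ ($B = 3 - 1 \left(-2\right) = 3 - -2 = 3 + 2 = 5$)
$C{\left(Y,A \right)} = -2 + 2 A$ ($C{\left(Y,A \right)} = -3 + \left(\left(A + A\right) + 1\right) = -3 + \left(2 A + 1\right) = -3 + \left(1 + 2 A\right) = -2 + 2 A$)
$p = 76$ ($p = -4 + \left(7 - 2\right) \left(-2 + 2 \left(\left(6 + 3\right) + 0\right)\right) = -4 + 5 \left(-2 + 2 \left(9 + 0\right)\right) = -4 + 5 \left(-2 + 2 \cdot 9\right) = -4 + 5 \left(-2 + 18\right) = -4 + 5 \cdot 16 = -4 + 80 = 76$)
$p^{2} = 76^{2} = 5776$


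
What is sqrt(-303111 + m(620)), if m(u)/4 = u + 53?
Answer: 7*I*sqrt(6131) ≈ 548.1*I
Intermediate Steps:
m(u) = 212 + 4*u (m(u) = 4*(u + 53) = 4*(53 + u) = 212 + 4*u)
sqrt(-303111 + m(620)) = sqrt(-303111 + (212 + 4*620)) = sqrt(-303111 + (212 + 2480)) = sqrt(-303111 + 2692) = sqrt(-300419) = 7*I*sqrt(6131)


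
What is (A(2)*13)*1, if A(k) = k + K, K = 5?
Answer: 91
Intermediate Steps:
A(k) = 5 + k (A(k) = k + 5 = 5 + k)
(A(2)*13)*1 = ((5 + 2)*13)*1 = (7*13)*1 = 91*1 = 91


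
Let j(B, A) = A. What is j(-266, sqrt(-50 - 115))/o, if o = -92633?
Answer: -I*sqrt(165)/92633 ≈ -0.00013867*I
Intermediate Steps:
j(-266, sqrt(-50 - 115))/o = sqrt(-50 - 115)/(-92633) = sqrt(-165)*(-1/92633) = (I*sqrt(165))*(-1/92633) = -I*sqrt(165)/92633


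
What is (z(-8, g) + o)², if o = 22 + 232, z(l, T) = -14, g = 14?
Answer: 57600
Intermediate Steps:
o = 254
(z(-8, g) + o)² = (-14 + 254)² = 240² = 57600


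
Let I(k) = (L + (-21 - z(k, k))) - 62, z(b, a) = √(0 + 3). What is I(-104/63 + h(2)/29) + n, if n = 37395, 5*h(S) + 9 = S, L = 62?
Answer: 37374 - √3 ≈ 37372.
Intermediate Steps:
h(S) = -9/5 + S/5
z(b, a) = √3
I(k) = -21 - √3 (I(k) = (62 + (-21 - √3)) - 62 = (41 - √3) - 62 = -21 - √3)
I(-104/63 + h(2)/29) + n = (-21 - √3) + 37395 = 37374 - √3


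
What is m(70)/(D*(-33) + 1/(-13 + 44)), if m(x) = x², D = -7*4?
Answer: 30380/5729 ≈ 5.3028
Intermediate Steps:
D = -28
m(70)/(D*(-33) + 1/(-13 + 44)) = 70²/(-28*(-33) + 1/(-13 + 44)) = 4900/(924 + 1/31) = 4900/(28645/31) = 4900*(31/28645) = 30380/5729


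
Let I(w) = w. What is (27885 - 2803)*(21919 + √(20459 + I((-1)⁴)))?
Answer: 549772358 + 50164*√5115 ≈ 5.5336e+8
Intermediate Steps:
(27885 - 2803)*(21919 + √(20459 + I((-1)⁴))) = (27885 - 2803)*(21919 + √(20459 + (-1)⁴)) = 25082*(21919 + √(20459 + 1)) = 25082*(21919 + √20460) = 25082*(21919 + 2*√5115) = 549772358 + 50164*√5115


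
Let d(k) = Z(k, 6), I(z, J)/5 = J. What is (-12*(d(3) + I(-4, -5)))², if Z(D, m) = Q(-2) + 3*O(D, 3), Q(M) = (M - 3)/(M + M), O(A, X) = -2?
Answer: 127449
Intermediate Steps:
Q(M) = (-3 + M)/(2*M) (Q(M) = (-3 + M)/((2*M)) = (-3 + M)*(1/(2*M)) = (-3 + M)/(2*M))
I(z, J) = 5*J
Z(D, m) = -19/4 (Z(D, m) = (½)*(-3 - 2)/(-2) + 3*(-2) = (½)*(-½)*(-5) - 6 = 5/4 - 6 = -19/4)
d(k) = -19/4
(-12*(d(3) + I(-4, -5)))² = (-12*(-19/4 + 5*(-5)))² = (-12*(-19/4 - 25))² = (-12*(-119/4))² = 357² = 127449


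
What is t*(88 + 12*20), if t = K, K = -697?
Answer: -228616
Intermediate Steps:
t = -697
t*(88 + 12*20) = -697*(88 + 12*20) = -697*(88 + 240) = -697*328 = -228616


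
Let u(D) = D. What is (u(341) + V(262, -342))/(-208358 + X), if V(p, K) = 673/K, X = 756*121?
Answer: -115949/39973644 ≈ -0.0029006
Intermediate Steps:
X = 91476
(u(341) + V(262, -342))/(-208358 + X) = (341 + 673/(-342))/(-208358 + 91476) = (341 + 673*(-1/342))/(-116882) = (341 - 673/342)*(-1/116882) = (115949/342)*(-1/116882) = -115949/39973644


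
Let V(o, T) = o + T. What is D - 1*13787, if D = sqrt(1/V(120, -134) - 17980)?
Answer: -13787 + 3*I*sqrt(391566)/14 ≈ -13787.0 + 134.09*I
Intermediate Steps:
V(o, T) = T + o
D = 3*I*sqrt(391566)/14 (D = sqrt(1/(-134 + 120) - 17980) = sqrt(1/(-14) - 17980) = sqrt(-1/14 - 17980) = sqrt(-251721/14) = 3*I*sqrt(391566)/14 ≈ 134.09*I)
D - 1*13787 = 3*I*sqrt(391566)/14 - 1*13787 = 3*I*sqrt(391566)/14 - 13787 = -13787 + 3*I*sqrt(391566)/14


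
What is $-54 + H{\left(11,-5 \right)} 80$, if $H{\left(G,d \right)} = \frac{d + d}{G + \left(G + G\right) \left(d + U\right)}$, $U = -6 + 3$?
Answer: $- \frac{1622}{33} \approx -49.151$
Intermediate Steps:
$U = -3$
$H{\left(G,d \right)} = \frac{2 d}{G + 2 G \left(-3 + d\right)}$ ($H{\left(G,d \right)} = \frac{d + d}{G + \left(G + G\right) \left(d - 3\right)} = \frac{2 d}{G + 2 G \left(-3 + d\right)}$)
$-54 + H{\left(11,-5 \right)} 80 = -54 + 2 \left(-5\right) \frac{1}{11} \frac{1}{-5 + 2 \left(-5\right)} 80 = -54 + 2 \left(-5\right) \frac{1}{11} \frac{1}{-5 - 10} \cdot 80 = -54 + 2 \left(-5\right) \frac{1}{11} \frac{1}{-15} \cdot 80 = -54 + 2 \left(-5\right) \frac{1}{11} \left(- \frac{1}{15}\right) 80 = -54 + \frac{2}{33} \cdot 80 = -54 + \frac{160}{33} = - \frac{1622}{33}$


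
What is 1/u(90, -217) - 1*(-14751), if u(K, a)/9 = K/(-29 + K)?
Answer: 11948371/810 ≈ 14751.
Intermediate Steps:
u(K, a) = 9*K/(-29 + K) (u(K, a) = 9*(K/(-29 + K)) = 9*K/(-29 + K))
1/u(90, -217) - 1*(-14751) = 1/(9*90/(-29 + 90)) - 1*(-14751) = 1/(9*90/61) + 14751 = 1/(9*90*(1/61)) + 14751 = 1/(810/61) + 14751 = 61/810 + 14751 = 11948371/810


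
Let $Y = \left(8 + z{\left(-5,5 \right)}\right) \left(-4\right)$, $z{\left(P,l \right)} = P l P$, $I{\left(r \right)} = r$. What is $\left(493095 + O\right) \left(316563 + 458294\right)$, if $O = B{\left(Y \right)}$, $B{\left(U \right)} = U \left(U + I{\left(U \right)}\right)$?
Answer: $820684367551$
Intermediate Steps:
$z{\left(P,l \right)} = l P^{2}$
$Y = -532$ ($Y = \left(8 + 5 \left(-5\right)^{2}\right) \left(-4\right) = \left(8 + 5 \cdot 25\right) \left(-4\right) = \left(8 + 125\right) \left(-4\right) = 133 \left(-4\right) = -532$)
$B{\left(U \right)} = 2 U^{2}$ ($B{\left(U \right)} = U \left(U + U\right) = U 2 U = 2 U^{2}$)
$O = 566048$ ($O = 2 \left(-532\right)^{2} = 2 \cdot 283024 = 566048$)
$\left(493095 + O\right) \left(316563 + 458294\right) = \left(493095 + 566048\right) \left(316563 + 458294\right) = 1059143 \cdot 774857 = 820684367551$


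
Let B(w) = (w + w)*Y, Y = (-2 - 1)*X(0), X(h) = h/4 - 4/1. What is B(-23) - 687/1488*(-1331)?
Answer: 31007/496 ≈ 62.514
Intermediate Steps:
X(h) = -4 + h/4 (X(h) = h*(1/4) - 4*1 = h/4 - 4 = -4 + h/4)
Y = 12 (Y = (-2 - 1)*(-4 + (1/4)*0) = -3*(-4 + 0) = -3*(-4) = 12)
B(w) = 24*w (B(w) = (w + w)*12 = (2*w)*12 = 24*w)
B(-23) - 687/1488*(-1331) = 24*(-23) - 687/1488*(-1331) = -552 - 687*1/1488*(-1331) = -552 - 229/496*(-1331) = -552 + 304799/496 = 31007/496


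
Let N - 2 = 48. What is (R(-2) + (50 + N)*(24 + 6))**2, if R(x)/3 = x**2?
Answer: 9072144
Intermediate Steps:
N = 50 (N = 2 + 48 = 50)
R(x) = 3*x**2
(R(-2) + (50 + N)*(24 + 6))**2 = (3*(-2)**2 + (50 + 50)*(24 + 6))**2 = (3*4 + 100*30)**2 = (12 + 3000)**2 = 3012**2 = 9072144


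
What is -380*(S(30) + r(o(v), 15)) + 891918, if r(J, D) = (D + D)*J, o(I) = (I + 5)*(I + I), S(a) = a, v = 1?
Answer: 743718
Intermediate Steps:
o(I) = 2*I*(5 + I) (o(I) = (5 + I)*(2*I) = 2*I*(5 + I))
r(J, D) = 2*D*J (r(J, D) = (2*D)*J = 2*D*J)
-380*(S(30) + r(o(v), 15)) + 891918 = -380*(30 + 2*15*(2*1*(5 + 1))) + 891918 = -380*(30 + 2*15*(2*1*6)) + 891918 = -380*(30 + 2*15*12) + 891918 = -380*(30 + 360) + 891918 = -380*390 + 891918 = -148200 + 891918 = 743718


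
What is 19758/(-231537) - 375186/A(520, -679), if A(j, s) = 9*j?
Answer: -4831217129/60199620 ≈ -80.253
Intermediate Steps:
19758/(-231537) - 375186/A(520, -679) = 19758/(-231537) - 375186/(9*520) = 19758*(-1/231537) - 375186/4680 = -6586/77179 - 375186*1/4680 = -6586/77179 - 62531/780 = -4831217129/60199620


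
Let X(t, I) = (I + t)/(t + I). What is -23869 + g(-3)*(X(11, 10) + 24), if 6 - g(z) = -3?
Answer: -23644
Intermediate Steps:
g(z) = 9 (g(z) = 6 - 1*(-3) = 6 + 3 = 9)
X(t, I) = 1 (X(t, I) = (I + t)/(I + t) = 1)
-23869 + g(-3)*(X(11, 10) + 24) = -23869 + 9*(1 + 24) = -23869 + 9*25 = -23869 + 225 = -23644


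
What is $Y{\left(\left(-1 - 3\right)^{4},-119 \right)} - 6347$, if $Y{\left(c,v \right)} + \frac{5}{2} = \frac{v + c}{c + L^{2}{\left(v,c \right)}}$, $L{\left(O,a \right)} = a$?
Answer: $- \frac{417746167}{65792} \approx -6349.5$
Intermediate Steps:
$Y{\left(c,v \right)} = - \frac{5}{2} + \frac{c + v}{c + c^{2}}$ ($Y{\left(c,v \right)} = - \frac{5}{2} + \frac{v + c}{c + c^{2}} = - \frac{5}{2} + \frac{c + v}{c + c^{2}}$)
$Y{\left(\left(-1 - 3\right)^{4},-119 \right)} - 6347 = \frac{- 5 \left(\left(-1 - 3\right)^{4}\right)^{2} - 3 \left(-1 - 3\right)^{4} + 2 \left(-119\right)}{2 \left(-1 - 3\right)^{4} \left(1 + \left(-1 - 3\right)^{4}\right)} - 6347 = \frac{- 5 \left(\left(-1 - 3\right)^{4}\right)^{2} - 3 \left(-1 - 3\right)^{4} - 238}{2 \left(-1 - 3\right)^{4} \left(1 + \left(-1 - 3\right)^{4}\right)} - 6347 = \frac{- 5 \left(\left(-4\right)^{4}\right)^{2} - 3 \left(-4\right)^{4} - 238}{2 \left(-4\right)^{4} \left(1 + \left(-4\right)^{4}\right)} - 6347 = \frac{- 5 \cdot 256^{2} - 768 - 238}{2 \cdot 256 \left(1 + 256\right)} - 6347 = \frac{1}{2} \cdot \frac{1}{256} \cdot \frac{1}{257} \left(\left(-5\right) 65536 - 768 - 238\right) - 6347 = \frac{1}{2} \cdot \frac{1}{256} \cdot \frac{1}{257} \left(-327680 - 768 - 238\right) - 6347 = \frac{1}{2} \cdot \frac{1}{256} \cdot \frac{1}{257} \left(-328686\right) - 6347 = - \frac{164343}{65792} - 6347 = - \frac{417746167}{65792}$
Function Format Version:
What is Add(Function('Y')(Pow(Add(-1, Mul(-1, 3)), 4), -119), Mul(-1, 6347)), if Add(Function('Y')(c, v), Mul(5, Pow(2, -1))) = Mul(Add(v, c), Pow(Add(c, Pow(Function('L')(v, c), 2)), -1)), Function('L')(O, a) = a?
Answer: Rational(-417746167, 65792) ≈ -6349.5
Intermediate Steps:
Function('Y')(c, v) = Add(Rational(-5, 2), Mul(Pow(Add(c, Pow(c, 2)), -1), Add(c, v))) (Function('Y')(c, v) = Add(Rational(-5, 2), Mul(Add(v, c), Pow(Add(c, Pow(c, 2)), -1))) = Add(Rational(-5, 2), Mul(Add(c, v), Pow(Add(c, Pow(c, 2)), -1))) = Add(Rational(-5, 2), Mul(Pow(Add(c, Pow(c, 2)), -1), Add(c, v))))
Add(Function('Y')(Pow(Add(-1, Mul(-1, 3)), 4), -119), Mul(-1, 6347)) = Add(Mul(Rational(1, 2), Pow(Pow(Add(-1, Mul(-1, 3)), 4), -1), Pow(Add(1, Pow(Add(-1, Mul(-1, 3)), 4)), -1), Add(Mul(-5, Pow(Pow(Add(-1, Mul(-1, 3)), 4), 2)), Mul(-3, Pow(Add(-1, Mul(-1, 3)), 4)), Mul(2, -119))), Mul(-1, 6347)) = Add(Mul(Rational(1, 2), Pow(Pow(Add(-1, -3), 4), -1), Pow(Add(1, Pow(Add(-1, -3), 4)), -1), Add(Mul(-5, Pow(Pow(Add(-1, -3), 4), 2)), Mul(-3, Pow(Add(-1, -3), 4)), -238)), -6347) = Add(Mul(Rational(1, 2), Pow(Pow(-4, 4), -1), Pow(Add(1, Pow(-4, 4)), -1), Add(Mul(-5, Pow(Pow(-4, 4), 2)), Mul(-3, Pow(-4, 4)), -238)), -6347) = Add(Mul(Rational(1, 2), Pow(256, -1), Pow(Add(1, 256), -1), Add(Mul(-5, Pow(256, 2)), Mul(-3, 256), -238)), -6347) = Add(Mul(Rational(1, 2), Rational(1, 256), Pow(257, -1), Add(Mul(-5, 65536), -768, -238)), -6347) = Add(Mul(Rational(1, 2), Rational(1, 256), Rational(1, 257), Add(-327680, -768, -238)), -6347) = Add(Mul(Rational(1, 2), Rational(1, 256), Rational(1, 257), -328686), -6347) = Add(Rational(-164343, 65792), -6347) = Rational(-417746167, 65792)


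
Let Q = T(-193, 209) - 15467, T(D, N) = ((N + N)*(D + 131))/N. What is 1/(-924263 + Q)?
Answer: -1/939854 ≈ -1.0640e-6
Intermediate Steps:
T(D, N) = 262 + 2*D (T(D, N) = ((2*N)*(131 + D))/N = (2*N*(131 + D))/N = 262 + 2*D)
Q = -15591 (Q = (262 + 2*(-193)) - 15467 = (262 - 386) - 15467 = -124 - 15467 = -15591)
1/(-924263 + Q) = 1/(-924263 - 15591) = 1/(-939854) = -1/939854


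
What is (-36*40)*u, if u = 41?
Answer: -59040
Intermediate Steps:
(-36*40)*u = -36*40*41 = -1440*41 = -59040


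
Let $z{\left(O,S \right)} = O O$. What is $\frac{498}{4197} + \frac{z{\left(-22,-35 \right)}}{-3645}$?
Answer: $- \frac{72046}{5099355} \approx -0.014128$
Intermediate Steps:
$z{\left(O,S \right)} = O^{2}$
$\frac{498}{4197} + \frac{z{\left(-22,-35 \right)}}{-3645} = \frac{498}{4197} + \frac{\left(-22\right)^{2}}{-3645} = 498 \cdot \frac{1}{4197} + 484 \left(- \frac{1}{3645}\right) = \frac{166}{1399} - \frac{484}{3645} = - \frac{72046}{5099355}$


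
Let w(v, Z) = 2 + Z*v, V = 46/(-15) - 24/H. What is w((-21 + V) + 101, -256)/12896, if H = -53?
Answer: -7874021/5126160 ≈ -1.5360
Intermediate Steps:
V = -2078/795 (V = 46/(-15) - 24/(-53) = 46*(-1/15) - 24*(-1/53) = -46/15 + 24/53 = -2078/795 ≈ -2.6138)
w((-21 + V) + 101, -256)/12896 = (2 - 256*((-21 - 2078/795) + 101))/12896 = (2 - 256*(-18773/795 + 101))*(1/12896) = (2 - 256*61522/795)*(1/12896) = (2 - 15749632/795)*(1/12896) = -15748042/795*1/12896 = -7874021/5126160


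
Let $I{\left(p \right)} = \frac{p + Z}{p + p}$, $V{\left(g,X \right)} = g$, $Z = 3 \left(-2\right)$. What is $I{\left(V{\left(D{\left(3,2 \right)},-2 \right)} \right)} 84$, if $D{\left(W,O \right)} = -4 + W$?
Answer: $294$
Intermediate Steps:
$Z = -6$
$I{\left(p \right)} = \frac{-6 + p}{2 p}$ ($I{\left(p \right)} = \frac{p - 6}{p + p} = \frac{-6 + p}{2 p}$)
$I{\left(V{\left(D{\left(3,2 \right)},-2 \right)} \right)} 84 = \frac{-6 + \left(-4 + 3\right)}{2 \left(-4 + 3\right)} 84 = \frac{-6 - 1}{2 \left(-1\right)} 84 = \frac{1}{2} \left(-1\right) \left(-7\right) 84 = \frac{7}{2} \cdot 84 = 294$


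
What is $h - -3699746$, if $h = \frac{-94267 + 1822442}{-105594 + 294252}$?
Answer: $\frac{697988409043}{188658} \approx 3.6998 \cdot 10^{6}$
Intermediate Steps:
$h = \frac{1728175}{188658} \approx 9.1604$
$h - -3699746 = \frac{1728175}{188658} - -3699746 = \frac{1728175}{188658} + 3699746 = \frac{697988409043}{188658}$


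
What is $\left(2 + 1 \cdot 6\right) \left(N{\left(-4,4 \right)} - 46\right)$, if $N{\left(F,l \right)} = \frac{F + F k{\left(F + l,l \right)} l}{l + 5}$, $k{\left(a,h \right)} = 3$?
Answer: $- \frac{3728}{9} \approx -414.22$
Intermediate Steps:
$N{\left(F,l \right)} = \frac{F + 3 F l}{5 + l}$ ($N{\left(F,l \right)} = \frac{F + F 3 l}{l + 5} = \frac{F + 3 F l}{5 + l}$)
$\left(2 + 1 \cdot 6\right) \left(N{\left(-4,4 \right)} - 46\right) = \left(2 + 1 \cdot 6\right) \left(- \frac{4 \left(1 + 3 \cdot 4\right)}{5 + 4} - 46\right) = \left(2 + 6\right) \left(- \frac{4 \left(1 + 12\right)}{9} - 46\right) = 8 \left(\left(-4\right) \frac{1}{9} \cdot 13 - 46\right) = 8 \left(- \frac{52}{9} - 46\right) = 8 \left(- \frac{466}{9}\right) = - \frac{3728}{9}$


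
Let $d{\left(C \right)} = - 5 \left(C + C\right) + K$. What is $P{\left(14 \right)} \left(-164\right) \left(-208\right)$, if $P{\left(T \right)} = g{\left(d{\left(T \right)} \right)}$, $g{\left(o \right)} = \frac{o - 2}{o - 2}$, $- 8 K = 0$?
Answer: $34112$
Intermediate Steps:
$K = 0$ ($K = \left(- \frac{1}{8}\right) 0 = 0$)
$d{\left(C \right)} = - 10 C$ ($d{\left(C \right)} = - 5 \left(C + C\right) + 0 = - 5 \cdot 2 C + 0 = - 10 C + 0 = - 10 C$)
$g{\left(o \right)} = 1$ ($g{\left(o \right)} = \frac{-2 + o}{-2 + o} = 1$)
$P{\left(T \right)} = 1$
$P{\left(14 \right)} \left(-164\right) \left(-208\right) = 1 \left(-164\right) \left(-208\right) = \left(-164\right) \left(-208\right) = 34112$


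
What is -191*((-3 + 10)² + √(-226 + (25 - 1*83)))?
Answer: -9359 - 382*I*√71 ≈ -9359.0 - 3218.8*I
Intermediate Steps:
-191*((-3 + 10)² + √(-226 + (25 - 1*83))) = -191*(7² + √(-226 + (25 - 83))) = -191*(49 + √(-226 - 58)) = -191*(49 + √(-284)) = -191*(49 + 2*I*√71) = -9359 - 382*I*√71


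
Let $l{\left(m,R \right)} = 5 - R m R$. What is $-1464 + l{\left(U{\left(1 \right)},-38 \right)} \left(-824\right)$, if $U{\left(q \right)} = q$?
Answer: $5947816$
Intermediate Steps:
$l{\left(m,R \right)} = - 5 m R^{2}$ ($l{\left(m,R \right)} = 5 \left(- R m\right) R = - 5 R m R = - 5 m R^{2}$)
$-1464 + l{\left(U{\left(1 \right)},-38 \right)} \left(-824\right) = -1464 + \left(-5\right) 1 \left(-38\right)^{2} \left(-824\right) = -1464 + \left(-5\right) 1 \cdot 1444 \left(-824\right) = -1464 - -5949280 = -1464 + 5949280 = 5947816$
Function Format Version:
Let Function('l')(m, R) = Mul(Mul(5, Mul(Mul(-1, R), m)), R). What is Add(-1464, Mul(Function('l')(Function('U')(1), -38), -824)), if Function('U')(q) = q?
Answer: 5947816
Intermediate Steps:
Function('l')(m, R) = Mul(-5, m, Pow(R, 2)) (Function('l')(m, R) = Mul(Mul(5, Mul(-1, R, m)), R) = Mul(Mul(-5, R, m), R) = Mul(-5, m, Pow(R, 2)))
Add(-1464, Mul(Function('l')(Function('U')(1), -38), -824)) = Add(-1464, Mul(Mul(-5, 1, Pow(-38, 2)), -824)) = Add(-1464, Mul(Mul(-5, 1, 1444), -824)) = Add(-1464, Mul(-7220, -824)) = Add(-1464, 5949280) = 5947816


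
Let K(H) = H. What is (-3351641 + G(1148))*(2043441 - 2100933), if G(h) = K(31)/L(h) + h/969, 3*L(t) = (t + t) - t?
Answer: 17862784810000161/92701 ≈ 1.9269e+11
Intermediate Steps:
L(t) = t/3 (L(t) = ((t + t) - t)/3 = (2*t - t)/3 = t/3)
G(h) = 93/h + h/969 (G(h) = 31/((h/3)) + h/969 = 31*(3/h) + h*(1/969) = 93/h + h/969)
(-3351641 + G(1148))*(2043441 - 2100933) = (-3351641 + (93/1148 + (1/969)*1148))*(2043441 - 2100933) = (-3351641 + (93*(1/1148) + 1148/969))*(-57492) = (-3351641 + (93/1148 + 1148/969))*(-57492) = (-3351641 + 1408021/1112412)*(-57492) = -3728404260071/1112412*(-57492) = 17862784810000161/92701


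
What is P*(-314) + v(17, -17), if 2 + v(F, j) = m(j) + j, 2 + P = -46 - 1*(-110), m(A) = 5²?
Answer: -19462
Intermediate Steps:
m(A) = 25
P = 62 (P = -2 + (-46 - 1*(-110)) = -2 + (-46 + 110) = -2 + 64 = 62)
v(F, j) = 23 + j (v(F, j) = -2 + (25 + j) = 23 + j)
P*(-314) + v(17, -17) = 62*(-314) + (23 - 17) = -19468 + 6 = -19462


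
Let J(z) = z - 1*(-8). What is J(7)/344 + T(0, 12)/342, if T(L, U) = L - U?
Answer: 167/19608 ≈ 0.0085169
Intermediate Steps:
J(z) = 8 + z (J(z) = z + 8 = 8 + z)
J(7)/344 + T(0, 12)/342 = (8 + 7)/344 + (0 - 1*12)/342 = 15*(1/344) + (0 - 12)*(1/342) = 15/344 - 12*1/342 = 15/344 - 2/57 = 167/19608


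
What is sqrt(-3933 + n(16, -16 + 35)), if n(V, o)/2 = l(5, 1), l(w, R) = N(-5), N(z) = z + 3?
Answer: I*sqrt(3937) ≈ 62.746*I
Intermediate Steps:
N(z) = 3 + z
l(w, R) = -2 (l(w, R) = 3 - 5 = -2)
n(V, o) = -4 (n(V, o) = 2*(-2) = -4)
sqrt(-3933 + n(16, -16 + 35)) = sqrt(-3933 - 4) = sqrt(-3937) = I*sqrt(3937)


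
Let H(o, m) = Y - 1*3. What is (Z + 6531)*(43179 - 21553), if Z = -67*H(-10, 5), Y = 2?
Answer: 142688348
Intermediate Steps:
H(o, m) = -1 (H(o, m) = 2 - 1*3 = 2 - 3 = -1)
Z = 67 (Z = -67*(-1) = 67)
(Z + 6531)*(43179 - 21553) = (67 + 6531)*(43179 - 21553) = 6598*21626 = 142688348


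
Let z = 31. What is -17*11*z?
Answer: -5797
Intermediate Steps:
-17*11*z = -17*11*31 = -187*31 = -1*5797 = -5797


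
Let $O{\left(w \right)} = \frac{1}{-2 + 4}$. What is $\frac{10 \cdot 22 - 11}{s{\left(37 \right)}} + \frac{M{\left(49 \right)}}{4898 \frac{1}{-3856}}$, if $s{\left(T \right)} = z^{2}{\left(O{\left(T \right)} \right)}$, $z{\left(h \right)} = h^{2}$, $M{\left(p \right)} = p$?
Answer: $\frac{8094984}{2449} \approx 3305.4$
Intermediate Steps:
$O{\left(w \right)} = \frac{1}{2}$
$s{\left(T \right)} = \frac{1}{16}$ ($s{\left(T \right)} = \left(\left(\frac{1}{2}\right)^{2}\right)^{2} = \left(\frac{1}{4}\right)^{2} = \frac{1}{16}$)
$\frac{10 \cdot 22 - 11}{s{\left(37 \right)}} + \frac{M{\left(49 \right)}}{4898 \frac{1}{-3856}} = \left(10 \cdot 22 - 11\right) \frac{1}{\frac{1}{16}} + \frac{49}{4898 \frac{1}{-3856}} = \left(220 - 11\right) 16 + \frac{49}{4898 \left(- \frac{1}{3856}\right)} = 209 \cdot 16 + \frac{49}{- \frac{2449}{1928}} = 3344 + 49 \left(- \frac{1928}{2449}\right) = 3344 - \frac{94472}{2449} = \frac{8094984}{2449}$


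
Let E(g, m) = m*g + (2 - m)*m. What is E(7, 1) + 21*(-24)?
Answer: -496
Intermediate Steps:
E(g, m) = g*m + m*(2 - m)
E(7, 1) + 21*(-24) = 1*(2 + 7 - 1*1) + 21*(-24) = 1*(2 + 7 - 1) - 504 = 1*8 - 504 = 8 - 504 = -496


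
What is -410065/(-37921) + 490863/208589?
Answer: 104149064108/7909903469 ≈ 13.167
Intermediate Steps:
-410065/(-37921) + 490863/208589 = -410065*(-1/37921) + 490863*(1/208589) = 410065/37921 + 490863/208589 = 104149064108/7909903469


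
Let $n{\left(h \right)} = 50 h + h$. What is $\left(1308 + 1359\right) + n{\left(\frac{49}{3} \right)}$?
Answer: $3500$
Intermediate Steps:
$n{\left(h \right)} = 51 h$
$\left(1308 + 1359\right) + n{\left(\frac{49}{3} \right)} = \left(1308 + 1359\right) + 51 \cdot \frac{49}{3} = 2667 + 51 \cdot 49 \cdot \frac{1}{3} = 2667 + 51 \cdot \frac{49}{3} = 2667 + 833 = 3500$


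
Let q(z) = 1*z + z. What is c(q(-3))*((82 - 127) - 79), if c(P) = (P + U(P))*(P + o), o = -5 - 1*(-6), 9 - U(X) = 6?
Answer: -1860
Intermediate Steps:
U(X) = 3 (U(X) = 9 - 1*6 = 9 - 6 = 3)
o = 1 (o = -5 + 6 = 1)
q(z) = 2*z (q(z) = z + z = 2*z)
c(P) = (1 + P)*(3 + P) (c(P) = (P + 3)*(P + 1) = (3 + P)*(1 + P) = (1 + P)*(3 + P))
c(q(-3))*((82 - 127) - 79) = (3 + (2*(-3))² + 4*(2*(-3)))*((82 - 127) - 79) = (3 + (-6)² + 4*(-6))*(-45 - 79) = (3 + 36 - 24)*(-124) = 15*(-124) = -1860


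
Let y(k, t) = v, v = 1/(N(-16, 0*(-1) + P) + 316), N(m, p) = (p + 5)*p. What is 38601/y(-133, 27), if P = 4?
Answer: 13587552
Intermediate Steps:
N(m, p) = p*(5 + p) (N(m, p) = (5 + p)*p = p*(5 + p))
v = 1/352 (v = 1/((0*(-1) + 4)*(5 + (0*(-1) + 4)) + 316) = 1/((0 + 4)*(5 + (0 + 4)) + 316) = 1/(4*(5 + 4) + 316) = 1/(4*9 + 316) = 1/(36 + 316) = 1/352 ≈ 0.0028409)
y(k, t) = 1/352
38601/y(-133, 27) = 38601/(1/352) = 38601*352 = 13587552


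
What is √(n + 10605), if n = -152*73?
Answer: I*√491 ≈ 22.159*I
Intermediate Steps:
n = -11096
√(n + 10605) = √(-11096 + 10605) = √(-491) = I*√491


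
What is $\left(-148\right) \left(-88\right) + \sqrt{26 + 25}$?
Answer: $13024 + \sqrt{51} \approx 13031.0$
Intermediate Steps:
$\left(-148\right) \left(-88\right) + \sqrt{26 + 25} = 13024 + \sqrt{51}$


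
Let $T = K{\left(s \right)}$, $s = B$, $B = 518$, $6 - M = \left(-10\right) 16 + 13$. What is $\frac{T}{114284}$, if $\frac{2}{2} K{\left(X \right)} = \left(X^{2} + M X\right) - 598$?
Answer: $\frac{86745}{28571} \approx 3.0361$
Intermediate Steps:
$M = 153$ ($M = 6 - \left(\left(-10\right) 16 + 13\right) = 6 - \left(-160 + 13\right) = 6 - -147 = 6 + 147 = 153$)
$s = 518$
$K{\left(X \right)} = -598 + X^{2} + 153 X$ ($K{\left(X \right)} = \left(X^{2} + 153 X\right) - 598 = -598 + X^{2} + 153 X$)
$T = 346980$ ($T = -598 + 518^{2} + 153 \cdot 518 = -598 + 268324 + 79254 = 346980$)
$\frac{T}{114284} = \frac{346980}{114284} = 346980 \cdot \frac{1}{114284} = \frac{86745}{28571}$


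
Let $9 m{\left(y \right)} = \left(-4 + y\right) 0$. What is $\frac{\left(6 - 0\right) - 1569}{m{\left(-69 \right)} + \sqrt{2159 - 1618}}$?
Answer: $- \frac{1563 \sqrt{541}}{541} \approx -67.199$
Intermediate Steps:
$m{\left(y \right)} = 0$ ($m{\left(y \right)} = \frac{\left(-4 + y\right) 0}{9} = \frac{1}{9} \cdot 0 = 0$)
$\frac{\left(6 - 0\right) - 1569}{m{\left(-69 \right)} + \sqrt{2159 - 1618}} = \frac{\left(6 - 0\right) - 1569}{0 + \sqrt{2159 - 1618}} = \frac{\left(6 + 0\right) - 1569}{0 + \sqrt{541}} = \frac{6 - 1569}{\sqrt{541}} = - 1563 \frac{\sqrt{541}}{541} = - \frac{1563 \sqrt{541}}{541}$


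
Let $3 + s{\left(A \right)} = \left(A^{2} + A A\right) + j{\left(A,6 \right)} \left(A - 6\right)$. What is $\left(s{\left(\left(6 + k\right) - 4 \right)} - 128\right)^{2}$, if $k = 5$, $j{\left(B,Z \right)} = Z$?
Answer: $729$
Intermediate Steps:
$s{\left(A \right)} = -39 + 2 A^{2} + 6 A$ ($s{\left(A \right)} = -3 + \left(\left(A^{2} + A A\right) + 6 \left(A - 6\right)\right) = -3 + \left(\left(A^{2} + A^{2}\right) + 6 \left(-6 + A\right)\right) = -3 + \left(2 A^{2} + \left(-36 + 6 A\right)\right) = -3 + \left(-36 + 2 A^{2} + 6 A\right) = -39 + 2 A^{2} + 6 A$)
$\left(s{\left(\left(6 + k\right) - 4 \right)} - 128\right)^{2} = \left(\left(-39 + 2 \left(\left(6 + 5\right) - 4\right)^{2} + 6 \left(\left(6 + 5\right) - 4\right)\right) - 128\right)^{2} = \left(\left(-39 + 2 \left(11 - 4\right)^{2} + 6 \left(11 - 4\right)\right) - 128\right)^{2} = \left(\left(-39 + 2 \cdot 7^{2} + 6 \cdot 7\right) - 128\right)^{2} = \left(\left(-39 + 2 \cdot 49 + 42\right) - 128\right)^{2} = \left(\left(-39 + 98 + 42\right) - 128\right)^{2} = \left(101 - 128\right)^{2} = \left(-27\right)^{2} = 729$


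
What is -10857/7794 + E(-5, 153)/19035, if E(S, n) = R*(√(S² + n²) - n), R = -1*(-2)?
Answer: -2580839/1831590 + 2*√23434/19035 ≈ -1.3930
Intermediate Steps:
R = 2
E(S, n) = -2*n + 2*√(S² + n²) (E(S, n) = 2*(√(S² + n²) - n) = -2*n + 2*√(S² + n²))
-10857/7794 + E(-5, 153)/19035 = -10857/7794 + (-2*153 + 2*√((-5)² + 153²))/19035 = -10857*1/7794 + (-306 + 2*√(25 + 23409))*(1/19035) = -3619/2598 + (-306 + 2*√23434)*(1/19035) = -3619/2598 + (-34/2115 + 2*√23434/19035) = -2580839/1831590 + 2*√23434/19035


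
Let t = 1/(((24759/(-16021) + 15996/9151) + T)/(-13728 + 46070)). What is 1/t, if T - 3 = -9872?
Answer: -723423168646/2370800733241 ≈ -0.30514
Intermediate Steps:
T = -9869 (T = 3 - 9872 = -9869)
t = -2370800733241/723423168646 (t = 1/(((24759/(-16021) + 15996/9151) - 9869)/(-13728 + 46070)) = 1/(((24759*(-1/16021) + 15996*(1/9151)) - 9869)/32342) = 1/(((-24759/16021 + 15996/9151) - 9869)*(1/32342)) = 1/((29702307/146608171 - 9869)*(1/32342)) = 1/(-1446846337292/146608171*1/32342) = 1/(-723423168646/2370800733241) = -2370800733241/723423168646 ≈ -3.2772)
1/t = 1/(-2370800733241/723423168646) = -723423168646/2370800733241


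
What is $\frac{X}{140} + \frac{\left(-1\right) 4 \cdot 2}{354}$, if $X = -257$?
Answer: $- \frac{46049}{24780} \approx -1.8583$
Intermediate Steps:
$\frac{X}{140} + \frac{\left(-1\right) 4 \cdot 2}{354} = - \frac{257}{140} + \frac{\left(-1\right) 4 \cdot 2}{354} = \left(-257\right) \frac{1}{140} + \left(-4\right) 2 \cdot \frac{1}{354} = - \frac{257}{140} - \frac{4}{177} = - \frac{46049}{24780}$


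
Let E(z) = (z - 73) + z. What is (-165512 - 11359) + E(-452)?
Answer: -177848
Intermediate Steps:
E(z) = -73 + 2*z (E(z) = (-73 + z) + z = -73 + 2*z)
(-165512 - 11359) + E(-452) = (-165512 - 11359) + (-73 + 2*(-452)) = -176871 + (-73 - 904) = -176871 - 977 = -177848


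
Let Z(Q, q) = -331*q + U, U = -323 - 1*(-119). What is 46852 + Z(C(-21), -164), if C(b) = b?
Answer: 100932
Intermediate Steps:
U = -204 (U = -323 + 119 = -204)
Z(Q, q) = -204 - 331*q (Z(Q, q) = -331*q - 204 = -204 - 331*q)
46852 + Z(C(-21), -164) = 46852 + (-204 - 331*(-164)) = 46852 + (-204 + 54284) = 46852 + 54080 = 100932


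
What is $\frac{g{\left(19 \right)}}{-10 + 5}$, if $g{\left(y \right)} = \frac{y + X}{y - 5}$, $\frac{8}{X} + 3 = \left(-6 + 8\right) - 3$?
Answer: $- \frac{17}{70} \approx -0.24286$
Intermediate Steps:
$X = -2$ ($X = \frac{8}{-3 + \left(\left(-6 + 8\right) - 3\right)} = \frac{8}{-3 + \left(2 - 3\right)} = \frac{8}{-3 - 1} = \frac{8}{-4} = 8 \left(- \frac{1}{4}\right) = -2$)
$g{\left(y \right)} = \frac{-2 + y}{-5 + y}$ ($g{\left(y \right)} = \frac{y - 2}{y - 5} = \frac{-2 + y}{-5 + y}$)
$\frac{g{\left(19 \right)}}{-10 + 5} = \frac{\frac{1}{-5 + 19} \left(-2 + 19\right)}{-10 + 5} = \frac{\frac{1}{14} \cdot 17}{-5} = - \frac{\frac{1}{14} \cdot 17}{5} = \left(- \frac{1}{5}\right) \frac{17}{14} = - \frac{17}{70}$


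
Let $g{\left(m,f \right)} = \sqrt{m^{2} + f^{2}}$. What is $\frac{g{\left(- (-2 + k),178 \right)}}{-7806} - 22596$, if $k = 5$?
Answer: $-22596 - \frac{\sqrt{31693}}{7806} \approx -22596.0$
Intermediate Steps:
$g{\left(m,f \right)} = \sqrt{f^{2} + m^{2}}$
$\frac{g{\left(- (-2 + k),178 \right)}}{-7806} - 22596 = \frac{\sqrt{178^{2} + \left(- (-2 + 5)\right)^{2}}}{-7806} - 22596 = \sqrt{31684 + \left(\left(-1\right) 3\right)^{2}} \left(- \frac{1}{7806}\right) - 22596 = \sqrt{31684 + \left(-3\right)^{2}} \left(- \frac{1}{7806}\right) - 22596 = \sqrt{31684 + 9} \left(- \frac{1}{7806}\right) - 22596 = \sqrt{31693} \left(- \frac{1}{7806}\right) - 22596 = - \frac{\sqrt{31693}}{7806} - 22596 = -22596 - \frac{\sqrt{31693}}{7806}$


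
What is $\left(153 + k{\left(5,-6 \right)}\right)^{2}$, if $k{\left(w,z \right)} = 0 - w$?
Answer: $21904$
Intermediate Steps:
$k{\left(w,z \right)} = - w$
$\left(153 + k{\left(5,-6 \right)}\right)^{2} = \left(153 - 5\right)^{2} = 148^{2} = 21904$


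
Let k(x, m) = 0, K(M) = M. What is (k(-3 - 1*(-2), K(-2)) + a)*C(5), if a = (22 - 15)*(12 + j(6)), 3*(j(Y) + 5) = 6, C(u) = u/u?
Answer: 63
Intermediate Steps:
C(u) = 1
j(Y) = -3 (j(Y) = -5 + (1/3)*6 = -5 + 2 = -3)
a = 63 (a = (22 - 15)*(12 - 3) = 7*9 = 63)
(k(-3 - 1*(-2), K(-2)) + a)*C(5) = (0 + 63)*1 = 63*1 = 63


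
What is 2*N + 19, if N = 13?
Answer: 45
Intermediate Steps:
2*N + 19 = 2*13 + 19 = 26 + 19 = 45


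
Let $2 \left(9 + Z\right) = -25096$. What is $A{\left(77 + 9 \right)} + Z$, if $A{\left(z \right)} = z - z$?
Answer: $-12557$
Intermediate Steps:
$A{\left(z \right)} = 0$
$Z = -12557$ ($Z = -9 + \frac{1}{2} \left(-25096\right) = -9 - 12548 = -12557$)
$A{\left(77 + 9 \right)} + Z = 0 - 12557 = -12557$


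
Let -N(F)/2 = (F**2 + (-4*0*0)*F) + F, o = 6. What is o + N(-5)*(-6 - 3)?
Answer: 366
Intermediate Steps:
N(F) = -2*F - 2*F**2 (N(F) = -2*((F**2 + (-4*0*0)*F) + F) = -2*((F**2 + (0*0)*F) + F) = -2*((F**2 + 0*F) + F) = -2*((F**2 + 0) + F) = -2*(F**2 + F) = -2*(F + F**2) = -2*F - 2*F**2)
o + N(-5)*(-6 - 3) = 6 + (-2*(-5)*(1 - 5))*(-6 - 3) = 6 - 2*(-5)*(-4)*(-9) = 6 - 40*(-9) = 6 + 360 = 366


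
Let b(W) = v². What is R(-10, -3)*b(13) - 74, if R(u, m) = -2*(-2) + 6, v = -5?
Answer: 176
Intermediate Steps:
b(W) = 25 (b(W) = (-5)² = 25)
R(u, m) = 10 (R(u, m) = 4 + 6 = 10)
R(-10, -3)*b(13) - 74 = 10*25 - 74 = 250 - 74 = 176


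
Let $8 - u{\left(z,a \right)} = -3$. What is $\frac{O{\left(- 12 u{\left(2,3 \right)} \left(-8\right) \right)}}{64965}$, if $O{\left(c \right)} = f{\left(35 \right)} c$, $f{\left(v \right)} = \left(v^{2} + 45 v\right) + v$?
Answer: $\frac{199584}{4331} \approx 46.083$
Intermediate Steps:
$f{\left(v \right)} = v^{2} + 46 v$
$u{\left(z,a \right)} = 11$ ($u{\left(z,a \right)} = 8 - -3 = 8 + 3 = 11$)
$O{\left(c \right)} = 2835 c$ ($O{\left(c \right)} = 35 \left(46 + 35\right) c = 35 \cdot 81 c = 2835 c$)
$\frac{O{\left(- 12 u{\left(2,3 \right)} \left(-8\right) \right)}}{64965} = \frac{2835 \left(-12\right) 11 \left(-8\right)}{64965} = 2835 \left(\left(-132\right) \left(-8\right)\right) \frac{1}{64965} = 2835 \cdot 1056 \cdot \frac{1}{64965} = 2993760 \cdot \frac{1}{64965} = \frac{199584}{4331}$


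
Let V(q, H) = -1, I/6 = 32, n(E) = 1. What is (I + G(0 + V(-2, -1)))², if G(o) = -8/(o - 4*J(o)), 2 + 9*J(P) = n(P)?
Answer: 1065024/25 ≈ 42601.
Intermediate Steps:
I = 192 (I = 6*32 = 192)
J(P) = -⅑ (J(P) = -2/9 + (⅑)*1 = -2/9 + ⅑ = -⅑)
G(o) = -8/(4/9 + o) (G(o) = -8/(o - 4*(-⅑)) = -8/(o + 4/9) = -8/(4/9 + o))
(I + G(0 + V(-2, -1)))² = (192 - 72/(4 + 9*(0 - 1)))² = (192 - 72/(4 + 9*(-1)))² = (192 - 72/(4 - 9))² = (192 - 72/(-5))² = (192 - 72*(-⅕))² = (192 + 72/5)² = (1032/5)² = 1065024/25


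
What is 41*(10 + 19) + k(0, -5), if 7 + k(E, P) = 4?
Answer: 1186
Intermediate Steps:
k(E, P) = -3 (k(E, P) = -7 + 4 = -3)
41*(10 + 19) + k(0, -5) = 41*(10 + 19) - 3 = 41*29 - 3 = 1189 - 3 = 1186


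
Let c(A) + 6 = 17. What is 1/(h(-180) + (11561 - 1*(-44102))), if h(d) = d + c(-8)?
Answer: 1/55494 ≈ 1.8020e-5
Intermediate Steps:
c(A) = 11 (c(A) = -6 + 17 = 11)
h(d) = 11 + d (h(d) = d + 11 = 11 + d)
1/(h(-180) + (11561 - 1*(-44102))) = 1/((11 - 180) + (11561 - 1*(-44102))) = 1/(-169 + (11561 + 44102)) = 1/(-169 + 55663) = 1/55494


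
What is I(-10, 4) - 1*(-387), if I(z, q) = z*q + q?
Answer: 351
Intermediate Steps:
I(z, q) = q + q*z (I(z, q) = q*z + q = q + q*z)
I(-10, 4) - 1*(-387) = 4*(1 - 10) - 1*(-387) = 4*(-9) + 387 = -36 + 387 = 351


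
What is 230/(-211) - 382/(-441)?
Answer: -20828/93051 ≈ -0.22383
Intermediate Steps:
230/(-211) - 382/(-441) = 230*(-1/211) - 382*(-1/441) = -230/211 + 382/441 = -20828/93051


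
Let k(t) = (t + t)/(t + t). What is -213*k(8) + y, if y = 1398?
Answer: 1185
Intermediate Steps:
k(t) = 1 (k(t) = (2*t)/((2*t)) = (2*t)*(1/(2*t)) = 1)
-213*k(8) + y = -213*1 + 1398 = -213 + 1398 = 1185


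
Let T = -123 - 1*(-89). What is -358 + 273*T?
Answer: -9640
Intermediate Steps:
T = -34 (T = -123 + 89 = -34)
-358 + 273*T = -358 + 273*(-34) = -358 - 9282 = -9640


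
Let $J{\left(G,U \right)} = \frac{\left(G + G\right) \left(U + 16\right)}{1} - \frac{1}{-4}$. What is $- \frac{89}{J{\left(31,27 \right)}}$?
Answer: $- \frac{356}{10665} \approx -0.03338$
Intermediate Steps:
$J{\left(G,U \right)} = \frac{1}{4} + 2 G \left(16 + U\right)$ ($J{\left(G,U \right)} = 2 G \left(16 + U\right) 1 - - \frac{1}{4} = 2 G \left(16 + U\right) 1 + \frac{1}{4} = 2 G \left(16 + U\right) + \frac{1}{4} = \frac{1}{4} + 2 G \left(16 + U\right)$)
$- \frac{89}{J{\left(31,27 \right)}} = - \frac{89}{\frac{1}{4} + 32 \cdot 31 + 2 \cdot 31 \cdot 27} = - \frac{89}{\frac{1}{4} + 992 + 1674} = - \frac{89}{\frac{10665}{4}} = \left(-89\right) \frac{4}{10665} = - \frac{356}{10665}$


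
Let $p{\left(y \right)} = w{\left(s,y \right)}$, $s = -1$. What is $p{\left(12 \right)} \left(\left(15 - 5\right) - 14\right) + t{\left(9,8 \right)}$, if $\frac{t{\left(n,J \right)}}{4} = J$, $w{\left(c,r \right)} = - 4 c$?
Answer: $16$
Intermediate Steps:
$t{\left(n,J \right)} = 4 J$
$p{\left(y \right)} = 4$ ($p{\left(y \right)} = \left(-4\right) \left(-1\right) = 4$)
$p{\left(12 \right)} \left(\left(15 - 5\right) - 14\right) + t{\left(9,8 \right)} = 4 \left(\left(15 - 5\right) - 14\right) + 4 \cdot 8 = 4 \left(10 - 14\right) + 32 = 4 \left(-4\right) + 32 = -16 + 32 = 16$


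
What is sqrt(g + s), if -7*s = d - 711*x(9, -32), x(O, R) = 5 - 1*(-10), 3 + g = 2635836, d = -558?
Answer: sqrt(129234378)/7 ≈ 1624.0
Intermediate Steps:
g = 2635833 (g = -3 + 2635836 = 2635833)
x(O, R) = 15 (x(O, R) = 5 + 10 = 15)
s = 11223/7 (s = -(-558 - 711*15)/7 = -(-558 - 10665)/7 = -1/7*(-11223) = 11223/7 ≈ 1603.3)
sqrt(g + s) = sqrt(2635833 + 11223/7) = sqrt(18462054/7) = sqrt(129234378)/7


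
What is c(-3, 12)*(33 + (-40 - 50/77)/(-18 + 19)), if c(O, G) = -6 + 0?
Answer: 3534/77 ≈ 45.896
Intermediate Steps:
c(O, G) = -6
c(-3, 12)*(33 + (-40 - 50/77)/(-18 + 19)) = -6*(33 + (-40 - 50/77)/(-18 + 19)) = -6*(33 + (-40 - 50*1/77)/1) = -6*(33 + (-40 - 50/77)*1) = -6*(33 - 3130/77*1) = -6*(33 - 3130/77) = -6*(-589/77) = 3534/77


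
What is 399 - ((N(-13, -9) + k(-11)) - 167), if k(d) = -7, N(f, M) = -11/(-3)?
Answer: 1708/3 ≈ 569.33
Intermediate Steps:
N(f, M) = 11/3 (N(f, M) = -11*(-⅓) = 11/3)
399 - ((N(-13, -9) + k(-11)) - 167) = 399 - ((11/3 - 7) - 167) = 399 - (-10/3 - 167) = 399 - 1*(-511/3) = 399 + 511/3 = 1708/3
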